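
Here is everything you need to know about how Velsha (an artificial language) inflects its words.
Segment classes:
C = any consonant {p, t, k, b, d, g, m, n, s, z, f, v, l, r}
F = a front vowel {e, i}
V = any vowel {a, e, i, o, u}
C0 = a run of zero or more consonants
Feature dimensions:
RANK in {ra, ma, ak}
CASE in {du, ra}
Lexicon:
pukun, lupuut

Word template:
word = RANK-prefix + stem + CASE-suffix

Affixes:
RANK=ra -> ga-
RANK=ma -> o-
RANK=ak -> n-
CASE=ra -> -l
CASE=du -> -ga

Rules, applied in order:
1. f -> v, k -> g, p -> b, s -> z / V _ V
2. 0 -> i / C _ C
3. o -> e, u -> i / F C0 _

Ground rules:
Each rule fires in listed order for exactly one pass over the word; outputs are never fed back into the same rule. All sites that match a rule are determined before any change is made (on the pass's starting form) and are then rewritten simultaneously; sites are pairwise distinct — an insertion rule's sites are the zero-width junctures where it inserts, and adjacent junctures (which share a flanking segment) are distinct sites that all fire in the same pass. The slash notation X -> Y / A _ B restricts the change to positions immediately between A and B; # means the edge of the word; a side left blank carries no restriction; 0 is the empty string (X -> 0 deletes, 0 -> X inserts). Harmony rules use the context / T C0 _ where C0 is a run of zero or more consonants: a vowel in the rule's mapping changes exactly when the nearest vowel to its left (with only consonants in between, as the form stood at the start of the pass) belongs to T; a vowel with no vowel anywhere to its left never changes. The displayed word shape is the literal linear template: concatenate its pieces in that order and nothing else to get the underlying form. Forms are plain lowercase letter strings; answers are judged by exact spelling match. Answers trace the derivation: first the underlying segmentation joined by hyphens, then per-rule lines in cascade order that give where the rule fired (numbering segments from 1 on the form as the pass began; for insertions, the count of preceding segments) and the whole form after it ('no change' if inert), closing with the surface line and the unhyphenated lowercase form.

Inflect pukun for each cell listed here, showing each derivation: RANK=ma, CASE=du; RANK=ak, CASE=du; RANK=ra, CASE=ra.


cell RANK=ma, CASE=du:
underlying: o-pukun-ga
1. f -> v, k -> g, p -> b, s -> z / V _ V: fires at position(s) 2, 4: obugunga
2. 0 -> i / C _ C: inserts after position(s) 6: obuguniga
3. o -> e, u -> i / F C0 _: no change
surface: obuguniga

cell RANK=ak, CASE=du:
underlying: n-pukun-ga
1. f -> v, k -> g, p -> b, s -> z / V _ V: fires at position(s) 4: npugunga
2. 0 -> i / C _ C: inserts after position(s) 1, 6: nipuguniga
3. o -> e, u -> i / F C0 _: fires at position(s) 4: nipiguniga
surface: nipiguniga

cell RANK=ra, CASE=ra:
underlying: ga-pukun-l
1. f -> v, k -> g, p -> b, s -> z / V _ V: fires at position(s) 3, 5: gabugunl
2. 0 -> i / C _ C: inserts after position(s) 7: gabugunil
3. o -> e, u -> i / F C0 _: no change
surface: gabugunil


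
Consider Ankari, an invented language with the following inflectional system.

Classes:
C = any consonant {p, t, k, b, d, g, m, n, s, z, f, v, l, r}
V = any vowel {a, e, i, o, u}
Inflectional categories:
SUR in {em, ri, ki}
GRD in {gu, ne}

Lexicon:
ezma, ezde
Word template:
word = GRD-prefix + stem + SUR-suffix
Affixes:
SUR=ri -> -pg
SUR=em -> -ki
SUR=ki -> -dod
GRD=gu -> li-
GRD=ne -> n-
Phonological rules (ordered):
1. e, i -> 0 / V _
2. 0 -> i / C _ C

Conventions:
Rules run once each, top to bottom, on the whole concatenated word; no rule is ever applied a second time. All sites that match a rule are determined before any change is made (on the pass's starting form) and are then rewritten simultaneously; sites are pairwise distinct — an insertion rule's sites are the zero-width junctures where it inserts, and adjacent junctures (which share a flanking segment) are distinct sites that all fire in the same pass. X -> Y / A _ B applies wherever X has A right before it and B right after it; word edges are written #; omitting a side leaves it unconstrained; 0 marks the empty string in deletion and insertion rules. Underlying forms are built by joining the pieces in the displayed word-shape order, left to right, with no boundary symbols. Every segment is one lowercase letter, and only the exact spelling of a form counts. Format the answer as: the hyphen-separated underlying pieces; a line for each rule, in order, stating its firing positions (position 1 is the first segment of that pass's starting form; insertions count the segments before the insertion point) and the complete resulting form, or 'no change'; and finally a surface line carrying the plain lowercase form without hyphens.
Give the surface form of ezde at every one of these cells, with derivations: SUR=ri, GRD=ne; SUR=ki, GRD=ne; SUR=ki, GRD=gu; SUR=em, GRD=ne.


cell SUR=ri, GRD=ne:
underlying: n-ezde-pg
1. e, i -> 0 / V _: no change
2. 0 -> i / C _ C: inserts after position(s) 3, 6: nezidepig
surface: nezidepig

cell SUR=ki, GRD=ne:
underlying: n-ezde-dod
1. e, i -> 0 / V _: no change
2. 0 -> i / C _ C: inserts after position(s) 3: nezidedod
surface: nezidedod

cell SUR=ki, GRD=gu:
underlying: li-ezde-dod
1. e, i -> 0 / V _: fires at position(s) 3: lizdedod
2. 0 -> i / C _ C: inserts after position(s) 3: lizidedod
surface: lizidedod

cell SUR=em, GRD=ne:
underlying: n-ezde-ki
1. e, i -> 0 / V _: no change
2. 0 -> i / C _ C: inserts after position(s) 3: nezideki
surface: nezideki


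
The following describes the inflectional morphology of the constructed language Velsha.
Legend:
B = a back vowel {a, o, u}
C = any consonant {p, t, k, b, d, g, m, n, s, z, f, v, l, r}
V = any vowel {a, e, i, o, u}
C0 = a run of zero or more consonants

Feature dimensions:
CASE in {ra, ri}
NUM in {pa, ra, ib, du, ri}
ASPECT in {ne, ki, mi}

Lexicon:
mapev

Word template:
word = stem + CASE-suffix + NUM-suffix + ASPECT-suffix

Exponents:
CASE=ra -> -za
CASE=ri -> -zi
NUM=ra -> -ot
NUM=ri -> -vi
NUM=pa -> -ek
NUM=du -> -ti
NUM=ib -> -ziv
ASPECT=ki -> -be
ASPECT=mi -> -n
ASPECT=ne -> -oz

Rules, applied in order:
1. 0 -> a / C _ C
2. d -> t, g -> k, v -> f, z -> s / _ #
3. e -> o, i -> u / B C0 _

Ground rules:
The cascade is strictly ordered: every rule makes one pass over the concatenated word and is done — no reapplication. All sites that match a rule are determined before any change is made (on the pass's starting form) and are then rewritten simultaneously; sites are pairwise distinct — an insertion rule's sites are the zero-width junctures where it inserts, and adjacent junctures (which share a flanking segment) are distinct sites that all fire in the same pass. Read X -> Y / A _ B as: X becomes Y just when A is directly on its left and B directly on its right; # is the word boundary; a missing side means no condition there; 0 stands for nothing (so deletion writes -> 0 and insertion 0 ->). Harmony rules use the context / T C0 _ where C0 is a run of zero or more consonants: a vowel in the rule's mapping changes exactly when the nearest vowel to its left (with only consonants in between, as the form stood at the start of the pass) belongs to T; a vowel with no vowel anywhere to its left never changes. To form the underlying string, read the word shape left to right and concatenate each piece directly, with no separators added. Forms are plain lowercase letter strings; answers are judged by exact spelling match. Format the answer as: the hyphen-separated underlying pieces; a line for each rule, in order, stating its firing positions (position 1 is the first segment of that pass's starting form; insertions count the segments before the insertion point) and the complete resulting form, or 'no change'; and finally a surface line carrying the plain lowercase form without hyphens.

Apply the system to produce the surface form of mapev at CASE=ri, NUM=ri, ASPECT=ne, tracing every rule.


underlying: mapev-zi-vi-oz
1. 0 -> a / C _ C: inserts after position(s) 5: mapevazivioz
2. d -> t, g -> k, v -> f, z -> s / _ #: fires at position(s) 12: mapevazivios
3. e -> o, i -> u / B C0 _: fires at position(s) 4, 8: mapovazuvios
surface: mapovazuvios


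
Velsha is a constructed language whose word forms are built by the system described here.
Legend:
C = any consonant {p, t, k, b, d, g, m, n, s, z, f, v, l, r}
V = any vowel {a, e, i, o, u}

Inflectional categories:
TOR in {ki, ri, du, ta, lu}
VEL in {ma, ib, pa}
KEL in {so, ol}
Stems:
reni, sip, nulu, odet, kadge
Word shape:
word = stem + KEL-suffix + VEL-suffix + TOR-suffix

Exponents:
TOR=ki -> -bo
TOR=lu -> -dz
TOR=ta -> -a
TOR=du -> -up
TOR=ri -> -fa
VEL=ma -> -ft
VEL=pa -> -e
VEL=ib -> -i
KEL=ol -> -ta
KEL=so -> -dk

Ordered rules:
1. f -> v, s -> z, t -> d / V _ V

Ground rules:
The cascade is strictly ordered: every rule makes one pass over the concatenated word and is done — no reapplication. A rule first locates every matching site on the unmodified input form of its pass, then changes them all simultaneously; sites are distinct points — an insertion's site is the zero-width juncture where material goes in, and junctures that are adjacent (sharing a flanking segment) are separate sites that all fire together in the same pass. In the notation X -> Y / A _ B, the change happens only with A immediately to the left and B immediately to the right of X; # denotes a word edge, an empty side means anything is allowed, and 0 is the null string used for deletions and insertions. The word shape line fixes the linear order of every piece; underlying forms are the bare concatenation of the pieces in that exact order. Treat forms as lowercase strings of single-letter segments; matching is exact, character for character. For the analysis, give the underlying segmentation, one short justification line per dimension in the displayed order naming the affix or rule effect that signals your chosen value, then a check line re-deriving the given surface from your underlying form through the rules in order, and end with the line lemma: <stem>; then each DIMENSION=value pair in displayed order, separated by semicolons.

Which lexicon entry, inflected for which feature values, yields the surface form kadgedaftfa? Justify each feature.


underlying: kadge-ta-ft-fa
TOR=ri - signalled by the affix -fa
VEL=ma - signalled by the affix -ft
KEL=ol - signalled by the affix -ta
check: kadgetaftfa -> kadgedaftfa
lemma: kadge; TOR=ri; VEL=ma; KEL=ol


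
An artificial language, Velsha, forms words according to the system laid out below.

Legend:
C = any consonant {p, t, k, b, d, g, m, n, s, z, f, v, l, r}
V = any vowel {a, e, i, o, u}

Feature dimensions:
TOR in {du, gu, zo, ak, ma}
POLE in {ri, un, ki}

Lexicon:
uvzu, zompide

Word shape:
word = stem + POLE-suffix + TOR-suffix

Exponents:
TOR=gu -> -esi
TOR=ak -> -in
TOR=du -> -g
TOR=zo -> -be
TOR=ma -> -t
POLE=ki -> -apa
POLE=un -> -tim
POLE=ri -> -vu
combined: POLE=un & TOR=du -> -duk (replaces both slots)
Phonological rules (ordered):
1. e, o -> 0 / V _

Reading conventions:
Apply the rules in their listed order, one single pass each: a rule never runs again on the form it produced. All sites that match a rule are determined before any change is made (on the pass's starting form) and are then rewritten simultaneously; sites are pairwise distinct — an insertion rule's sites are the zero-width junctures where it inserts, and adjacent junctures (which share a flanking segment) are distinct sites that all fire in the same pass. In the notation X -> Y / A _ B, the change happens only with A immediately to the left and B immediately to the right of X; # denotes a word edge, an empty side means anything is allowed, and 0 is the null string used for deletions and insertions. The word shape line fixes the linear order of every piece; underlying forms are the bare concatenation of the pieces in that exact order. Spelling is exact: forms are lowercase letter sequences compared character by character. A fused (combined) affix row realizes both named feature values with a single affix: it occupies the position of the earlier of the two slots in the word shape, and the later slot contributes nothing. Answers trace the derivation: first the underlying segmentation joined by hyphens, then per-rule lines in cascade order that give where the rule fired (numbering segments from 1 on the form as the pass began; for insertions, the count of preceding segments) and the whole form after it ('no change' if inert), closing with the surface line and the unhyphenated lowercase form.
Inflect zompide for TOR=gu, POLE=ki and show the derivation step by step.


underlying: zompide-apa-esi
1. e, o -> 0 / V _: fires at position(s) 11: zompideapasi
surface: zompideapasi


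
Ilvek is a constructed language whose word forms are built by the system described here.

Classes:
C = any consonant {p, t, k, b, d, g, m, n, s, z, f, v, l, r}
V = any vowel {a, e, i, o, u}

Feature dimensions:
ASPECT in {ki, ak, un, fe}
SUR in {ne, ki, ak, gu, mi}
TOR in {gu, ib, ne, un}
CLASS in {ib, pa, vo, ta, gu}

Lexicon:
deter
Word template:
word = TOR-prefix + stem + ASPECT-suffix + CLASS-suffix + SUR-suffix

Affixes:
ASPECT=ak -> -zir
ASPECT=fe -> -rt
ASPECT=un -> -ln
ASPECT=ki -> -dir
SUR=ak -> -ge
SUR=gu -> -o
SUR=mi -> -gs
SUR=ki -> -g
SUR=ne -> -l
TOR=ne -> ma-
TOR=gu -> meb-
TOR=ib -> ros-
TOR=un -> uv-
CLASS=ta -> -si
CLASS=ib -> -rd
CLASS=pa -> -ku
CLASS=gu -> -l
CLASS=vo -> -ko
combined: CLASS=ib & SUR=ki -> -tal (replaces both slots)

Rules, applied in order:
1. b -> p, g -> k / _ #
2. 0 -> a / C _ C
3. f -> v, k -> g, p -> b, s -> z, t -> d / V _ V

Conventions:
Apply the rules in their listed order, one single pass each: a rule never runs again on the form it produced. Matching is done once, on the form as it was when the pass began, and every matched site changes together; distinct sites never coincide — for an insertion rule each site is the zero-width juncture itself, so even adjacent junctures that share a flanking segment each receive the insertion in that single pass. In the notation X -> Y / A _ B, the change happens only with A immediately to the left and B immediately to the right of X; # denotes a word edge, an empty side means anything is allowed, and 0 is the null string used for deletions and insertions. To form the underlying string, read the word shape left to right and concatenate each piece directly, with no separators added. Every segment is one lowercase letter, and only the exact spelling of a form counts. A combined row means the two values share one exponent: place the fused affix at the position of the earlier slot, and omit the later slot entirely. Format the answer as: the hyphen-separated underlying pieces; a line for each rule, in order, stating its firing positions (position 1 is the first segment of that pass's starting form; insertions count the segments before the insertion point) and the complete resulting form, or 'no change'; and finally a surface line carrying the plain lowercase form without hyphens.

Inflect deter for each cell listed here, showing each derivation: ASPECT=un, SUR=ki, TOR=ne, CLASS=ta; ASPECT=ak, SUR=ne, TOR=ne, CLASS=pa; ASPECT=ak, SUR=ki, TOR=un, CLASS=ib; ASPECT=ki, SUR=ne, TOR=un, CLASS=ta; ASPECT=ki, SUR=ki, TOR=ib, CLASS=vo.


cell ASPECT=un, SUR=ki, TOR=ne, CLASS=ta:
underlying: ma-deter-ln-si-g
1. b -> p, g -> k / _ #: fires at position(s) 12: madeterlnsik
2. 0 -> a / C _ C: inserts after position(s) 7, 8, 9: madeteralanasik
3. f -> v, k -> g, p -> b, s -> z, t -> d / V _ V: fires at position(s) 5, 13: madederalanazik
surface: madederalanazik

cell ASPECT=ak, SUR=ne, TOR=ne, CLASS=pa:
underlying: ma-deter-zir-ku-l
1. b -> p, g -> k / _ #: no change
2. 0 -> a / C _ C: inserts after position(s) 7, 10: madeterazirakul
3. f -> v, k -> g, p -> b, s -> z, t -> d / V _ V: fires at position(s) 5, 13: madederaziragul
surface: madederaziragul

cell ASPECT=ak, SUR=ki, TOR=un, CLASS=ib:
underlying: uv-deter-zir-tal
1. b -> p, g -> k / _ #: no change
2. 0 -> a / C _ C: inserts after position(s) 2, 7, 10: uvadeteraziratal
3. f -> v, k -> g, p -> b, s -> z, t -> d / V _ V: fires at position(s) 6, 14: uvadederaziradal
surface: uvadederaziradal

cell ASPECT=ki, SUR=ne, TOR=un, CLASS=ta:
underlying: uv-deter-dir-si-l
1. b -> p, g -> k / _ #: no change
2. 0 -> a / C _ C: inserts after position(s) 2, 7, 10: uvadeteradirasil
3. f -> v, k -> g, p -> b, s -> z, t -> d / V _ V: fires at position(s) 6, 14: uvadederadirazil
surface: uvadederadirazil

cell ASPECT=ki, SUR=ki, TOR=ib, CLASS=vo:
underlying: ros-deter-dir-ko-g
1. b -> p, g -> k / _ #: fires at position(s) 14: rosdeterdirkok
2. 0 -> a / C _ C: inserts after position(s) 3, 8, 11: rosadeteradirakok
3. f -> v, k -> g, p -> b, s -> z, t -> d / V _ V: fires at position(s) 3, 7, 15: rozadederadiragok
surface: rozadederadiragok


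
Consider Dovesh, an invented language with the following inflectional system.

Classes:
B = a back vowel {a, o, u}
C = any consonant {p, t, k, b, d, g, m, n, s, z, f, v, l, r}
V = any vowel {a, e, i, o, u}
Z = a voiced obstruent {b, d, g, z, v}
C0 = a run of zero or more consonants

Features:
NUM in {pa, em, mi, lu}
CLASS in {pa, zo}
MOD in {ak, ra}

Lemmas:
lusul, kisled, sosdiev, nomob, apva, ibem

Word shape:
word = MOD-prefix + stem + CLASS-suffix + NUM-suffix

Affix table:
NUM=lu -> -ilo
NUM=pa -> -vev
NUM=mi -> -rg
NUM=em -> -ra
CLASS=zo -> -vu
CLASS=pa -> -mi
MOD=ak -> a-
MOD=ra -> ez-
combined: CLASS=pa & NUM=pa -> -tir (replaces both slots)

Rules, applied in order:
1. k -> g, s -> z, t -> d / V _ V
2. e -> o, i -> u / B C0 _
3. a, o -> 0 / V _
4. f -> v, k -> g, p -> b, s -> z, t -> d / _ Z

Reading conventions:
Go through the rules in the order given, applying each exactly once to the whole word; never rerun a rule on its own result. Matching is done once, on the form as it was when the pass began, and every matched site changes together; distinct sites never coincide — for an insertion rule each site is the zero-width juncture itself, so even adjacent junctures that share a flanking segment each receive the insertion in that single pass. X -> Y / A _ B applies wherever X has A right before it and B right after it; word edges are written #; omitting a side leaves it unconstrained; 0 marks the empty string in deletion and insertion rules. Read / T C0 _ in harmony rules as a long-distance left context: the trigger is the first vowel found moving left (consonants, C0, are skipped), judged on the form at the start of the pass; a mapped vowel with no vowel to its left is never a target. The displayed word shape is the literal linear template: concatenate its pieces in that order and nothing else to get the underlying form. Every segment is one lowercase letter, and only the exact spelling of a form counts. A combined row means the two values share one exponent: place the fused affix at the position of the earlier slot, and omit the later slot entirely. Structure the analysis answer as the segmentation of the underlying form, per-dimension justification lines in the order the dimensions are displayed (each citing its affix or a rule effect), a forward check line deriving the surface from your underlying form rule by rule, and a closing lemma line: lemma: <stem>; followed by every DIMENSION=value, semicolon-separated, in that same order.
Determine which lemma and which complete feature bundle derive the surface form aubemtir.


underlying: a-ibem-tir
NUM=pa - signalled by the combined affix row
CLASS=pa - signalled by the combined affix row
MOD=ak - signalled by the affix a-
check: aibemtir -> aibemtir -> aubemtir -> aubemtir -> aubemtir
lemma: ibem; NUM=pa; CLASS=pa; MOD=ak


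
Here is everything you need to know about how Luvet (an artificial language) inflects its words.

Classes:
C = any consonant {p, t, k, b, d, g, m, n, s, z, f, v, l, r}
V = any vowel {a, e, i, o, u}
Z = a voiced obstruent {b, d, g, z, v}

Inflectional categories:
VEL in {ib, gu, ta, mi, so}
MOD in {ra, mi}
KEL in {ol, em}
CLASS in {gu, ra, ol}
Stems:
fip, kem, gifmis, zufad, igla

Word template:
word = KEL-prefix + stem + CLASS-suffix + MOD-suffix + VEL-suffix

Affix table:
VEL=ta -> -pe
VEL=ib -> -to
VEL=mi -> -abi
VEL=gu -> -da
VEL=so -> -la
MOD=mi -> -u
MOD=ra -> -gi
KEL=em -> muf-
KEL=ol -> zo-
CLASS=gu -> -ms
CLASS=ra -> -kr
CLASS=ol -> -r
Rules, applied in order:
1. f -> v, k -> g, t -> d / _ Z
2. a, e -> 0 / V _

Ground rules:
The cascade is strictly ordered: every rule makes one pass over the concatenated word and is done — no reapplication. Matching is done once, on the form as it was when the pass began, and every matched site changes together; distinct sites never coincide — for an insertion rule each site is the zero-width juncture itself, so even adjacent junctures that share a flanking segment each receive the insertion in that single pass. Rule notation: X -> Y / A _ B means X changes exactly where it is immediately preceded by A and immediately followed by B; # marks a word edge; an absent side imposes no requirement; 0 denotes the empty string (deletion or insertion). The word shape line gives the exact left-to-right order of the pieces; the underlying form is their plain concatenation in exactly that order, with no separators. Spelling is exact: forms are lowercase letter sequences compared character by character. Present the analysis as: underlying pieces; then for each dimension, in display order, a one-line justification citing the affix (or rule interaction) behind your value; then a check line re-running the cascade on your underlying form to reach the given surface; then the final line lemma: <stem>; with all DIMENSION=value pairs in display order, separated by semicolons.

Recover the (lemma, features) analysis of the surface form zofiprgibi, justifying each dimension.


underlying: zo-fip-r-gi-abi
VEL=mi - signalled by the affix -abi
MOD=ra - signalled by the affix -gi
KEL=ol - signalled by the affix zo-
CLASS=ol - signalled by the affix -r
check: zofiprgiabi -> zofiprgiabi -> zofiprgibi
lemma: fip; VEL=mi; MOD=ra; KEL=ol; CLASS=ol


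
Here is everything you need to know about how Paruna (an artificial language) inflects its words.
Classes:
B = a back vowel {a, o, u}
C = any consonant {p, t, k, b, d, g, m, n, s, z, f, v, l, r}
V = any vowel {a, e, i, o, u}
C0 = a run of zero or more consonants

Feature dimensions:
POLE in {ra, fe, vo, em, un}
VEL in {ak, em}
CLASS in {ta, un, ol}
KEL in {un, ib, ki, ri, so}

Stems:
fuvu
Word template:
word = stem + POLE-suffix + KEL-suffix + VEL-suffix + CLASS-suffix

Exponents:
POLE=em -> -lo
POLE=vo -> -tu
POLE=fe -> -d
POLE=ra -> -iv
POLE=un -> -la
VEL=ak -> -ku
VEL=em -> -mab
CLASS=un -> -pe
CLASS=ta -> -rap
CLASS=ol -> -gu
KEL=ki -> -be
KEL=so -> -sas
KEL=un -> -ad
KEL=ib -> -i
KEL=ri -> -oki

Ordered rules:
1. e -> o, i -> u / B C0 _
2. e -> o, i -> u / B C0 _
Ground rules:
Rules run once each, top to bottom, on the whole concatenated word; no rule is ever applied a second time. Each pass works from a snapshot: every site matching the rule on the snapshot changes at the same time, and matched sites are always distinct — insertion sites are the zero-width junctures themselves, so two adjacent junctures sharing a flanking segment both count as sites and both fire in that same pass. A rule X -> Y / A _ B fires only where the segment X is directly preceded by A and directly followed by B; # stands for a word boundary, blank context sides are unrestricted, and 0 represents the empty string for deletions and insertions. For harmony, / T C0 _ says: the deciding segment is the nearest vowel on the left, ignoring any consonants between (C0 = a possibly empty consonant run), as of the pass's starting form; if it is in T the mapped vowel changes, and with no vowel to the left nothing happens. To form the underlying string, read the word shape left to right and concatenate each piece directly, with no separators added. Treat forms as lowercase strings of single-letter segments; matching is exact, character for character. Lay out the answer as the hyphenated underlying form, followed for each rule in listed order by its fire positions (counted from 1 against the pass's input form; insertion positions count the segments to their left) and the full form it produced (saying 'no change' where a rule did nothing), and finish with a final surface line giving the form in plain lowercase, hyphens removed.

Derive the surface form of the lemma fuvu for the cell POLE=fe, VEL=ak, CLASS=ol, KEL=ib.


underlying: fuvu-d-i-ku-gu
1. e -> o, i -> u / B C0 _: fires at position(s) 6: fuvudukugu
2. e -> o, i -> u / B C0 _: no change
surface: fuvudukugu


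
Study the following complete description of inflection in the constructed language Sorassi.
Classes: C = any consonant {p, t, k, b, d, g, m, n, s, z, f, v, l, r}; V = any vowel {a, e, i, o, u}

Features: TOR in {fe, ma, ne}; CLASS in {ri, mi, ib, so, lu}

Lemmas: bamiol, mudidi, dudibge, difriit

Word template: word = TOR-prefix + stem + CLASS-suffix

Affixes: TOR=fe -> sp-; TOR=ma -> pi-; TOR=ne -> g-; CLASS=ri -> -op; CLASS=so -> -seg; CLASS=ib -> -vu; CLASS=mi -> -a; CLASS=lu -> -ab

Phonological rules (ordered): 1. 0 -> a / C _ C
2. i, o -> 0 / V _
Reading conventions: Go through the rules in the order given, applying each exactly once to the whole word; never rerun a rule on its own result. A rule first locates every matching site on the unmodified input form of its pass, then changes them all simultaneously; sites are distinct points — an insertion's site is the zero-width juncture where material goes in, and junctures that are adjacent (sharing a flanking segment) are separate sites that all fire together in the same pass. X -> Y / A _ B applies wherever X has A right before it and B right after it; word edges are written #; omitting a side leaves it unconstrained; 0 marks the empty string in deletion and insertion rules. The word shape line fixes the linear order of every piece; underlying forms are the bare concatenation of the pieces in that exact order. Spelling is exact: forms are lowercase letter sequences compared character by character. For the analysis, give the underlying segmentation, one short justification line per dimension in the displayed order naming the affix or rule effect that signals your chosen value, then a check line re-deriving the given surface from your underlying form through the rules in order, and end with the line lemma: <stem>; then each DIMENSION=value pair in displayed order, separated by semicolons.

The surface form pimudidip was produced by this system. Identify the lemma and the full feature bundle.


underlying: pi-mudidi-op
TOR=ma - signalled by the affix pi-
CLASS=ri - signalled by the affix -op
check: pimudidiop -> pimudidiop -> pimudidip
lemma: mudidi; TOR=ma; CLASS=ri


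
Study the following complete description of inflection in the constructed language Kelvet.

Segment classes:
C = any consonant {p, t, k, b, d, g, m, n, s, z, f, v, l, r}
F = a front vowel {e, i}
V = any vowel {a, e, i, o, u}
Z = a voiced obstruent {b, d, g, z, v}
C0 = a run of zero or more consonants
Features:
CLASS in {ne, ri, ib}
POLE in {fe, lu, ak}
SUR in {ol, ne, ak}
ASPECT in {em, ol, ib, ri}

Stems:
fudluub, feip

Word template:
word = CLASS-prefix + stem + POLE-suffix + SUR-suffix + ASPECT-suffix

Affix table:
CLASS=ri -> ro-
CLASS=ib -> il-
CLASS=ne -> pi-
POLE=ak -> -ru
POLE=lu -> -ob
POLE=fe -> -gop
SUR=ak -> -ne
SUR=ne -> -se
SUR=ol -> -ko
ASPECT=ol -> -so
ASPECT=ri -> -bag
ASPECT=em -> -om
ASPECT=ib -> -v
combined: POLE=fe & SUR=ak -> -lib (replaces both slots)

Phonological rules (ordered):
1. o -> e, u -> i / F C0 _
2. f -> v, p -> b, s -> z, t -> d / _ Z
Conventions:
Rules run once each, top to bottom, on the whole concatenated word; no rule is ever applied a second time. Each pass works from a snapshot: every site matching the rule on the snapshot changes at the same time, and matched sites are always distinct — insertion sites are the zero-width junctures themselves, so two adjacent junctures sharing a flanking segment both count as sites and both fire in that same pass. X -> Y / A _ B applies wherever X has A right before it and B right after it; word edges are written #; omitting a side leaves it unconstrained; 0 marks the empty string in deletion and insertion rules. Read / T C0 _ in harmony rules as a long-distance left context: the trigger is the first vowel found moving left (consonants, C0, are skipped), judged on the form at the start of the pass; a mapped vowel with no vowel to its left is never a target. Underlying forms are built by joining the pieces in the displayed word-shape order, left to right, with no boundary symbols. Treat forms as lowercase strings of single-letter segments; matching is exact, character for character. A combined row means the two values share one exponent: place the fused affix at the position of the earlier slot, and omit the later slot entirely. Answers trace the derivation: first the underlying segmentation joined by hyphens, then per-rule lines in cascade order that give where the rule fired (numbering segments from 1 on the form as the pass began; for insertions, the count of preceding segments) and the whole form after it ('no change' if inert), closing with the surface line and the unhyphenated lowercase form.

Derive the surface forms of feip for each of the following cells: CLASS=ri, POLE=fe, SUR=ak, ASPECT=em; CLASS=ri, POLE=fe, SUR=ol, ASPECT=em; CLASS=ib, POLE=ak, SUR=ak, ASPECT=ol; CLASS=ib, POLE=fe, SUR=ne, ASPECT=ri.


cell CLASS=ri, POLE=fe, SUR=ak, ASPECT=em:
underlying: ro-feip-lib-om
1. o -> e, u -> i / F C0 _: fires at position(s) 10: rofeiplibem
2. f -> v, p -> b, s -> z, t -> d / _ Z: no change
surface: rofeiplibem

cell CLASS=ri, POLE=fe, SUR=ol, ASPECT=em:
underlying: ro-feip-gop-ko-om
1. o -> e, u -> i / F C0 _: fires at position(s) 8: rofeipgepkoom
2. f -> v, p -> b, s -> z, t -> d / _ Z: fires at position(s) 6: rofeibgepkoom
surface: rofeibgepkoom

cell CLASS=ib, POLE=ak, SUR=ak, ASPECT=ol:
underlying: il-feip-ru-ne-so
1. o -> e, u -> i / F C0 _: fires at position(s) 8, 12: ilfeiprinese
2. f -> v, p -> b, s -> z, t -> d / _ Z: no change
surface: ilfeiprinese

cell CLASS=ib, POLE=fe, SUR=ne, ASPECT=ri:
underlying: il-feip-gop-se-bag
1. o -> e, u -> i / F C0 _: fires at position(s) 8: ilfeipgepsebag
2. f -> v, p -> b, s -> z, t -> d / _ Z: fires at position(s) 6: ilfeibgepsebag
surface: ilfeibgepsebag


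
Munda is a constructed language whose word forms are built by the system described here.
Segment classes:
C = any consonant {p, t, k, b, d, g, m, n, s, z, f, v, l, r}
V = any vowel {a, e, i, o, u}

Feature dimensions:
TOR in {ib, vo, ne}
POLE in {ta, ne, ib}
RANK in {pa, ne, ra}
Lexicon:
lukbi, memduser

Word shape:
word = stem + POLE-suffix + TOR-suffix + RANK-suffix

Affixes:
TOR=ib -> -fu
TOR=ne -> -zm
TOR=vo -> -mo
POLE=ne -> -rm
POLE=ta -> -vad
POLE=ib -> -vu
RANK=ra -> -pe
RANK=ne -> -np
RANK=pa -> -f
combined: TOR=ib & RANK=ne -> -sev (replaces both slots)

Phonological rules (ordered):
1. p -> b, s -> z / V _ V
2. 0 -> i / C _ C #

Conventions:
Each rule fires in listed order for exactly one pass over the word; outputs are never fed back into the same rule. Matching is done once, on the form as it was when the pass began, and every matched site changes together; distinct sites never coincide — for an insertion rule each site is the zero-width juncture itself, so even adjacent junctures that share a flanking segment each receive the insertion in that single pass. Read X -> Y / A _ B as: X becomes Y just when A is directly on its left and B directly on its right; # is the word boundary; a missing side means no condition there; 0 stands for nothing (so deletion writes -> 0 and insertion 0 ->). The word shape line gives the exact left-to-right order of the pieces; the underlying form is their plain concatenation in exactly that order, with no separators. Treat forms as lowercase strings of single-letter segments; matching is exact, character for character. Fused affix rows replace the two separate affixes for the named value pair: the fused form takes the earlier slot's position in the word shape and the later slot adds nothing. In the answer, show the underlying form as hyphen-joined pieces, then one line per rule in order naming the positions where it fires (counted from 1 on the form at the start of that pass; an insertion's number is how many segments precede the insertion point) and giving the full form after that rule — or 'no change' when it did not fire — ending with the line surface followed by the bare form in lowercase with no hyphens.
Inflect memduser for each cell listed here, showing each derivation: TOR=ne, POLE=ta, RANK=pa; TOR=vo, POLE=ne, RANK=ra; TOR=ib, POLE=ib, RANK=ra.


cell TOR=ne, POLE=ta, RANK=pa:
underlying: memduser-vad-zm-f
1. p -> b, s -> z / V _ V: fires at position(s) 6: memduzervadzmf
2. 0 -> i / C _ C #: inserts after position(s) 13: memduzervadzmif
surface: memduzervadzmif

cell TOR=vo, POLE=ne, RANK=ra:
underlying: memduser-rm-mo-pe
1. p -> b, s -> z / V _ V: fires at position(s) 6, 13: memduzerrmmobe
2. 0 -> i / C _ C #: no change
surface: memduzerrmmobe

cell TOR=ib, POLE=ib, RANK=ra:
underlying: memduser-vu-fu-pe
1. p -> b, s -> z / V _ V: fires at position(s) 6, 13: memduzervufube
2. 0 -> i / C _ C #: no change
surface: memduzervufube


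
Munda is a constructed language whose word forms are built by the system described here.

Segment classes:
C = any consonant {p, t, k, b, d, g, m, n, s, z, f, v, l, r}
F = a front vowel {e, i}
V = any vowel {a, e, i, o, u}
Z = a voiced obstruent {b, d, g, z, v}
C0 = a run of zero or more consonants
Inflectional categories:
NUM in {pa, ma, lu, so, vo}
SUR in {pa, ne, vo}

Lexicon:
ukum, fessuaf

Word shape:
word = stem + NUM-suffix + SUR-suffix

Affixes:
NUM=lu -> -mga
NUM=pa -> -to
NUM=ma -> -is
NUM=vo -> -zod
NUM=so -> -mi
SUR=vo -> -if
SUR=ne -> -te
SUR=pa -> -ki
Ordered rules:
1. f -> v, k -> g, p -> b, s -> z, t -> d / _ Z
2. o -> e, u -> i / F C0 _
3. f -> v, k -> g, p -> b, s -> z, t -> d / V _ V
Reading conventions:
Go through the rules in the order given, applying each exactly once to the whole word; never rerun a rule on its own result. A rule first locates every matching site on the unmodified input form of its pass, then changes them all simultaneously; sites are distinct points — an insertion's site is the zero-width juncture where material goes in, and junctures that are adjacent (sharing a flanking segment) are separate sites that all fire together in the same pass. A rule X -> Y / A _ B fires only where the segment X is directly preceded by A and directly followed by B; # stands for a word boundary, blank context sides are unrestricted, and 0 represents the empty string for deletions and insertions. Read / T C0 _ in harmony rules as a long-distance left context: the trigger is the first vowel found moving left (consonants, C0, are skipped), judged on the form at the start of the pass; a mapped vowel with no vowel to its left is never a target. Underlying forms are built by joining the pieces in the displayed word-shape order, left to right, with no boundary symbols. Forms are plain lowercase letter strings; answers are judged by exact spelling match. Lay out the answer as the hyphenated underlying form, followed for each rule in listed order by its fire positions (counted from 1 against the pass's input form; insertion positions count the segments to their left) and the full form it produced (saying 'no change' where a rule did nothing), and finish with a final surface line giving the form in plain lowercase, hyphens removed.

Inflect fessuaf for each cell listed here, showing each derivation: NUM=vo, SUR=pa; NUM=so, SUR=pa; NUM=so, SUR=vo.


cell NUM=vo, SUR=pa:
underlying: fessuaf-zod-ki
1. f -> v, k -> g, p -> b, s -> z, t -> d / _ Z: fires at position(s) 7: fessuavzodki
2. o -> e, u -> i / F C0 _: fires at position(s) 5: fessiavzodki
3. f -> v, k -> g, p -> b, s -> z, t -> d / V _ V: no change
surface: fessiavzodki

cell NUM=so, SUR=pa:
underlying: fessuaf-mi-ki
1. f -> v, k -> g, p -> b, s -> z, t -> d / _ Z: no change
2. o -> e, u -> i / F C0 _: fires at position(s) 5: fessiafmiki
3. f -> v, k -> g, p -> b, s -> z, t -> d / V _ V: fires at position(s) 10: fessiafmigi
surface: fessiafmigi

cell NUM=so, SUR=vo:
underlying: fessuaf-mi-if
1. f -> v, k -> g, p -> b, s -> z, t -> d / _ Z: no change
2. o -> e, u -> i / F C0 _: fires at position(s) 5: fessiafmiif
3. f -> v, k -> g, p -> b, s -> z, t -> d / V _ V: no change
surface: fessiafmiif


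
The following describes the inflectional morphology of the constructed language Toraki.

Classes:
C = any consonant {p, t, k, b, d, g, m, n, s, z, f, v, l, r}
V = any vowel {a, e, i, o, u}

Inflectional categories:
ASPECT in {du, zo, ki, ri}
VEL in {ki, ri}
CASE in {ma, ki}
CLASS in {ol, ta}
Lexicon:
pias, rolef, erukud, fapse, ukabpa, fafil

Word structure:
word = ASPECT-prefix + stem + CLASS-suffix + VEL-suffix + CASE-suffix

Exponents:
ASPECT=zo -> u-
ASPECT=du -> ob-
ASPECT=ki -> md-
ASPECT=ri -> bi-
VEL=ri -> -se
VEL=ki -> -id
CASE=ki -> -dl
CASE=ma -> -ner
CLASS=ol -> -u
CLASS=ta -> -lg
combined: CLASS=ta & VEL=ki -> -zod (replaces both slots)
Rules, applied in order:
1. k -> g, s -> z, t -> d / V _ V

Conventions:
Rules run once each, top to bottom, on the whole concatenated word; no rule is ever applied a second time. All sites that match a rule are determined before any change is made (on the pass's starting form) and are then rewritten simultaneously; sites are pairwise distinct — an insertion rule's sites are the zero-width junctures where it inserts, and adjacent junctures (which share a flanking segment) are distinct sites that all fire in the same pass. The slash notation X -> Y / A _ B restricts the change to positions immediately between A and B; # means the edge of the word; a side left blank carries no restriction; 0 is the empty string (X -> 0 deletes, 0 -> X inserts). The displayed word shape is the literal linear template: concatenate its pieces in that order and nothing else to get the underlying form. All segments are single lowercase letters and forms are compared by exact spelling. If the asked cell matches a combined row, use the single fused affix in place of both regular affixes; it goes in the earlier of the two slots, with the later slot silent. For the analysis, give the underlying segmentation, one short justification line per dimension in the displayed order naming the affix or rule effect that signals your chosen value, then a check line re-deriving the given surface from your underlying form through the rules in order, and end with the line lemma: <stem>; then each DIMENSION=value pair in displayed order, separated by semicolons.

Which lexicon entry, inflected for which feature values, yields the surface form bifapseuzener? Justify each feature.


underlying: bi-fapse-u-se-ner
ASPECT=ri - signalled by the affix bi-
VEL=ri - signalled by the affix -se
CASE=ma - signalled by the affix -ner
CLASS=ol - signalled by the affix -u
check: bifapseusener -> bifapseuzener
lemma: fapse; ASPECT=ri; VEL=ri; CASE=ma; CLASS=ol


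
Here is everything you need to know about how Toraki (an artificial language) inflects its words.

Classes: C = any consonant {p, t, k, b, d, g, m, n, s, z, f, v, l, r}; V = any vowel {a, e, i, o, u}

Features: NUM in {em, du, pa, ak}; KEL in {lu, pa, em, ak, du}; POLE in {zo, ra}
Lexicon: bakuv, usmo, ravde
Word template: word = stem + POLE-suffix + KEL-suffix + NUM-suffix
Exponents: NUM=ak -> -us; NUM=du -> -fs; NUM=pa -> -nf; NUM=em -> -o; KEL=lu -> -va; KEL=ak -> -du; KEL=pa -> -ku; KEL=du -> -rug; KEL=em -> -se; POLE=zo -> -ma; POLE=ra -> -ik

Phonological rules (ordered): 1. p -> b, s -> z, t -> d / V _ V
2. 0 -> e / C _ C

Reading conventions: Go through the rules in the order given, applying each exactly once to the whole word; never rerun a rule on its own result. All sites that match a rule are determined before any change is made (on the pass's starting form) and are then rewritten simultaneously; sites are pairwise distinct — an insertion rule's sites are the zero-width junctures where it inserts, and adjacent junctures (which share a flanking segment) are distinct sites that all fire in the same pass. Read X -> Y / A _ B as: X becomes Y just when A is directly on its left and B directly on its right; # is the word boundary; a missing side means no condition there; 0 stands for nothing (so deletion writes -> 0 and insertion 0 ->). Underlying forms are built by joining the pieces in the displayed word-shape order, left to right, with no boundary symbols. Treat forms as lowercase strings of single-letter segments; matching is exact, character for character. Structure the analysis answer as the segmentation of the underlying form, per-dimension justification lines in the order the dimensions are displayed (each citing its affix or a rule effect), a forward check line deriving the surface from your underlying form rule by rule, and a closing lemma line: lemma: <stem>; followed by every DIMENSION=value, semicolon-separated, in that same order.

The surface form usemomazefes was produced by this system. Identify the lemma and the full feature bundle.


underlying: usmo-ma-se-fs
NUM=du - signalled by the affix -fs
KEL=em - signalled by the affix -se
POLE=zo - signalled by the affix -ma
check: usmomasefs -> usmomazefs -> usemomazefes
lemma: usmo; NUM=du; KEL=em; POLE=zo
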